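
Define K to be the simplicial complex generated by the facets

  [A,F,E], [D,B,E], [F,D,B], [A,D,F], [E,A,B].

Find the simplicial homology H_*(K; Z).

We work with the vertex ordering A < B < D < E < F. The simplices of K, each written with vertices in increasing order, are:

  0-simplices (5): A, B, D, E, F
  1-simplices (10): AB, AD, AE, AF, BD, BE, BF, DE, DF, EF
  2-simplices (5): ABE, ADF, AEF, BDE, BDF

giving chain groups C_0 ≅ Z^5, C_1 ≅ Z^10, C_2 ≅ Z^5.

Boundary ∂_1: C_1 → C_0 maps an edge to its endpoints' difference, ∂[p,q] = q − p. For instance
  ∂AE = E − A.
The resulting 5×10 matrix has rank 4, and its Smith normal form has invariant factors (1,1,1,1).

Boundary ∂_2: C_2 → C_1 sends each 2-simplex [p,q,r] to [q,r] − [p,r] + [p,q]. For instance
  ∂ABE = BE − AE + AB,
  ∂AEF = EF − AF + AE.
The resulting 10×5 matrix has rank 5, and its Smith normal form has invariant factors (1,1,1,1,1).

Now H_k = ker ∂_k / im ∂_{k+1}, so:

  H_0: rank C_0 − rank ∂_1 = 5 − 4 = 1, and the invariant factors of ∂_1 are all 1, so H_0 = Z.
  H_1: rank ker ∂_1 − rank ∂_2 = (10 − 4) − 5 = 1, and the invariant factors of ∂_2 are all 1, so H_1 = Z.
  H_2: rank ker ∂_2 − rank ∂_3 = (5 − 5) − 0 = 0, and there is no ∂_3, so H_2 = 0.

As a check, the Euler characteristic is 5 − 10 + 5 = 0, which agrees with 1 − 1 + 0 = 0.

H_0 = Z,  H_1 = Z,  H_2 = 0.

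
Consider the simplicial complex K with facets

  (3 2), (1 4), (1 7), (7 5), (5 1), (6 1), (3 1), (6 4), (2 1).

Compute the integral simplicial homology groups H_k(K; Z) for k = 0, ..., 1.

H_0 = Z,  H_1 = Z^3.

Take the total order 1 < 2 < 3 < 4 < 5 < 6 < 7 on the vertex set. Then K (dimension 1) consists of the simplices:

  0-simplices (7): [1], [2], [3], [4], [5], [6], [7]
  1-simplices (9): [1,2], [1,3], [1,4], [1,5], [1,6], [1,7], [2,3], [4,6], [5,7]

Hence C_0 ≅ Z^7, C_1 ≅ Z^9.

∂_1: C_1 → C_0 sends each edge [p,q] (with p < q) to q − p.
The 7×9 boundary matrix has rank 6 and Smith normal form diag(1,1,1,1,1,1).

Reading off H_k = ker ∂_k / im ∂_{k+1}:

  H_0: rank C_0 − rank ∂_1 = 7 − 6 = 1, and the invariant factors of ∂_1 are all 1, so H_0 ≅ Z.
  H_1: rank ker ∂_1 − rank ∂_2 = (9 − 6) − 0 = 3, and there is no ∂_2, so H_1 ≅ Z^3.

As a check, the Euler characteristic is 7 − 9 = -2, which agrees with 1 − 3 = -2.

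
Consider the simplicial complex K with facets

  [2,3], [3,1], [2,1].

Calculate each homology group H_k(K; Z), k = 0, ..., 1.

We work with the vertex ordering 1 < 2 < 3. The simplices of K, each written with vertices in increasing order, are:

  0-simplices (3): [1], [2], [3]
  1-simplices (3): [1,2], [1,3], [2,3]

so the chain groups are C_0 ≅ Z^3, C_1 ≅ Z^3.

The boundary map ∂_1: C_1 → C_0 is given by ∂[p,q] = [q] − [p]. For instance
  ∂[1,2] = [2] − [1].
As a 3×3 matrix over Z this has rank 2, with invariant factors (1,1).

Computing H_k = (kernel of ∂_k) / (image of ∂_{k+1}):

  H_0: rank C_0 − rank ∂_1 = 3 − 2 = 1, and the invariant factors of ∂_1 are all 1, so H_0 = Z.
  H_1: rank ker ∂_1 − rank ∂_2 = (3 − 2) − 0 = 1, and there is no ∂_2, so H_1 = Z.

(K is a triangulation of the circle S^1.)

H_0 ≅ Z,  H_1 ≅ Z.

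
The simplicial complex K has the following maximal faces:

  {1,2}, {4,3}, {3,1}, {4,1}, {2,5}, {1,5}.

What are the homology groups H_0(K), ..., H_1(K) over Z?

H_0 ≅ Z,  H_1 ≅ Z^2.

Fix the vertex order 1 < 2 < 3 < 4 < 5 and write every simplex with vertices in increasing order. Then dim K = 1 and the simplices of K are:

  0-simplices (5): [1], [2], [3], [4], [5]
  1-simplices (6): [1,2], [1,3], [1,4], [1,5], [2,5], [3,4]

so the chain groups are C_0 ≅ Z^5, C_1 ≅ Z^6.

The boundary map ∂_1: C_1 → C_0 sends each edge [p,q] (with p < q) to q − p. For instance
  ∂[2,5] = [5] − [2].
As a 5×6 matrix over Z this has rank 4, with invariant factors (1,1,1,1).

Reading off H_k = ker ∂_k / im ∂_{k+1}:

  H_0: rank C_0 − rank ∂_1 = 5 − 4 = 1, and the invariant factors of ∂_1 are all 1, so H_0 = Z.
  H_1: rank ker ∂_1 − rank ∂_2 = (6 − 4) − 0 = 2, and there is no ∂_2, so H_1 = Z^2.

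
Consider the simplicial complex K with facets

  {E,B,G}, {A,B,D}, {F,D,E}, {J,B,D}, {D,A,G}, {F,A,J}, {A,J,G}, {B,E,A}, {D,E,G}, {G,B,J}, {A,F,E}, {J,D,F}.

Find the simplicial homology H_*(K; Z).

We work with the vertex ordering A < B < D < E < F < G < J. The simplices of K, each written with vertices in increasing order, are:

  0-simplices (7): A, B, D, E, F, G, J
  1-simplices (18): AB, AD, AE, AF, AG, AJ, BD, BE, BG, BJ, DE, DF, DG, DJ, EF, EG, FJ, GJ
  2-simplices (12): ABD, ABE, ADG, AEF, AFJ, AGJ, BDJ, BEG, BGJ, DEF, DEG, DFJ

Hence C_0 ≅ Z^7, C_1 ≅ Z^18, C_2 ≅ Z^12.

The boundary map ∂_1: C_1 → C_0 is given by ∂[p,q] = [q] − [p]. For instance
  ∂GJ = J − G.
The resulting 7×18 matrix has rank 6, and its Smith normal form has invariant factors (1,1,1,1,1,1).

∂_2: C_2 → C_1 maps a triangle to the signed sum of its edges. For instance
  ∂ABE = BE − AE + AB,
  ∂AFJ = FJ − AJ + AF.
The resulting 18×12 matrix has rank 12, and its Smith normal form has invariant factors (1,1,1,1,1,1,1,1,1,1,1,2).

Now H_k = ker ∂_k / im ∂_{k+1}, so:

  H_0: rank C_0 − rank ∂_1 = 7 − 6 = 1, and the invariant factors of ∂_1 are all 1, so H_0 ≅ Z.
  H_1: rank ker ∂_1 − rank ∂_2 = (18 − 6) − 12 = 0, and ∂_2 has invariant factor 2 > 1, so H_1 ≅ Z/2.
  H_2: rank ker ∂_2 − rank ∂_3 = (12 − 12) − 0 = 0, and there is no ∂_3, so H_2 ≅ 0.

(K is a triangulation of the real projective plane RP^2.)

H_0 ≅ Z,  H_1 ≅ Z/2,  H_2 = 0.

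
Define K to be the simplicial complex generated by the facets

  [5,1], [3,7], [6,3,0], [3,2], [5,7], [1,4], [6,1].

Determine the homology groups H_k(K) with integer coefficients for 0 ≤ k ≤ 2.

Take the total order 0 < 1 < 2 < 3 < 4 < 5 < 6 < 7 on the vertex set. Then K (dimension 2) consists of the simplices:

  0-simplices (8): [0], [1], [2], [3], [4], [5], [6], [7]
  1-simplices (9): [0,3], [0,6], [1,4], [1,5], [1,6], [2,3], [3,6], [3,7], [5,7]
  2-simplices (1): [0,3,6]

giving chain groups C_0 ≅ Z^8, C_1 ≅ Z^9, C_2 ≅ Z^1.

Boundary ∂_1: C_1 → C_0 maps an edge to its endpoints' difference, ∂[p,q] = q − p. For instance
  ∂[1,4] = [4] − [1].
The 8×9 boundary matrix has rank 7 and Smith normal form diag(1,1,1,1,1,1,1).

∂_2: C_2 → C_1 maps a triangle to the signed sum of its edges. For instance
  ∂[0,3,6] = [3,6] − [0,6] + [0,3].
The resulting 9×1 matrix has rank 1, and its Smith normal form has invariant factors (1).

Reading off H_k = ker ∂_k / im ∂_{k+1}:

  H_0: rank C_0 − rank ∂_1 = 8 − 7 = 1, and the invariant factors of ∂_1 are all 1, so H_0 ≅ Z.
  H_1: rank ker ∂_1 − rank ∂_2 = (9 − 7) − 1 = 1, and the invariant factors of ∂_2 are all 1, so H_1 ≅ Z.
  H_2: rank ker ∂_2 − rank ∂_3 = (1 − 1) − 0 = 0, and there is no ∂_3, so H_2 ≅ 0.

As a check, the Euler characteristic is 8 − 9 + 1 = 0, which agrees with 1 − 1 + 0 = 0.

H_0 = Z,  H_1 = Z,  H_2 = 0.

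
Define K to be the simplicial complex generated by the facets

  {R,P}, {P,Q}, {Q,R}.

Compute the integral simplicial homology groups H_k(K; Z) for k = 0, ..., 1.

H_0 ≅ Z,  H_1 ≅ Z.

We work with the vertex ordering P < Q < R. The simplices of K, each written with vertices in increasing order, are:

  0-simplices (3): P, Q, R
  1-simplices (3): PQ, PR, QR

giving chain groups C_0 ≅ Z^3, C_1 ≅ Z^3.

∂_1: C_1 → C_0 maps an edge to its endpoints' difference, ∂[p,q] = q − p.
This gives a 3×3 integer matrix of rank 2; reducing to Smith normal form yields diagonal entries (1,1).

From H_k ≅ ker(∂_k) / im(∂_{k+1}) we obtain:

  H_0: rank C_0 − rank ∂_1 = 3 − 2 = 1, and the invariant factors of ∂_1 are all 1, so H_0 ≅ Z.
  H_1: rank ker ∂_1 − rank ∂_2 = (3 − 2) − 0 = 1, and there is no ∂_2, so H_1 ≅ Z.

(K is a triangulation of the circle S^1.)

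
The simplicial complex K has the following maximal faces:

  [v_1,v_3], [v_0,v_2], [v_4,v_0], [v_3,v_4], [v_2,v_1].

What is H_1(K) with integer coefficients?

H_1 = Z.

Fix the vertex order v_0 < v_1 < v_2 < v_3 < v_4 and write every simplex with vertices in increasing order. Then dim K = 1 and the simplices of K are:

  0-simplices (5): [v_0], [v_1], [v_2], [v_3], [v_4]
  1-simplices (5): [v_0,v_2], [v_0,v_4], [v_1,v_2], [v_1,v_3], [v_3,v_4]

so the chain groups are C_0 ≅ Z^5, C_1 ≅ Z^5.

The boundary map ∂_1: C_1 → C_0 sends each edge [p,q] (with p < q) to q − p. For instance
  ∂[v_0,v_2] = [v_2] − [v_0].
This gives a 5×5 integer matrix of rank 4; reducing to Smith normal form yields diagonal entries (1,1,1,1).

Reading off H_k = ker ∂_k / im ∂_{k+1}:

  H_1: rank ker ∂_1 − rank ∂_2 = (5 − 4) − 0 = 1, and there is no ∂_2, so H_1 = Z.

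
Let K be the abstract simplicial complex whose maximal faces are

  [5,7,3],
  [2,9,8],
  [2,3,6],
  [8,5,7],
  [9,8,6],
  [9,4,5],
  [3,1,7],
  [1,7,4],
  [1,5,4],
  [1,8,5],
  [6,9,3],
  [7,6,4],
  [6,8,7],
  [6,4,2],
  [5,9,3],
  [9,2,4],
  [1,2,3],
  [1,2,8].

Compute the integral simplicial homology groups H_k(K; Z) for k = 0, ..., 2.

Fix the vertex order 1 < 2 < 3 < 4 < 5 < 6 < 7 < 8 < 9 and write every simplex with vertices in increasing order. Then dim K = 2 and the simplices of K are:

  0-simplices (9): [1], [2], [3], [4], [5], [6], [7], [8], [9]
  1-simplices (27): (27 of them)
  2-simplices (18): [1,2,3], [1,2,8], [1,3,7], [1,4,5], [1,4,7], [1,5,8], [2,3,6], [2,4,6], [2,4,9], [2,8,9], [3,5,7], [3,5,9], [3,6,9], [4,5,9], [4,6,7], [5,7,8], [6,7,8], [6,8,9]

Hence C_0 ≅ Z^9, C_1 ≅ Z^27, C_2 ≅ Z^18.

∂_1: C_1 → C_0 sends each edge [p,q] (with p < q) to q − p. For instance
  ∂[3,6] = [6] − [3].
The 9×27 boundary matrix has rank 8 and Smith normal form diag(1,1,1,1,1,1,1,1).

∂_2: C_2 → C_1 acts by ∂[p,q,r] = [q,r] − [p,r] + [p,q]. For instance
  ∂[3,5,9] = [5,9] − [3,9] + [3,5],
  ∂[2,4,6] = [4,6] − [2,6] + [2,4].
As a 27×18 matrix over Z this has rank 18, with invariant factors (1,1,1,1,1,1,1,1,1,1,1,1,1,1,1,1,1,2).

Computing H_k = (kernel of ∂_k) / (image of ∂_{k+1}):

  H_0: rank C_0 − rank ∂_1 = 9 − 8 = 1, and the invariant factors of ∂_1 are all 1, so H_0 = Z.
  H_1: rank ker ∂_1 − rank ∂_2 = (27 − 8) − 18 = 1, and ∂_2 has invariant factor 2 > 1, so H_1 = Z × Z/2.
  H_2: rank ker ∂_2 − rank ∂_3 = (18 − 18) − 0 = 0, and there is no ∂_3, so H_2 = 0.

H_0 = Z,  H_1 = Z × Z/2,  H_2 = 0.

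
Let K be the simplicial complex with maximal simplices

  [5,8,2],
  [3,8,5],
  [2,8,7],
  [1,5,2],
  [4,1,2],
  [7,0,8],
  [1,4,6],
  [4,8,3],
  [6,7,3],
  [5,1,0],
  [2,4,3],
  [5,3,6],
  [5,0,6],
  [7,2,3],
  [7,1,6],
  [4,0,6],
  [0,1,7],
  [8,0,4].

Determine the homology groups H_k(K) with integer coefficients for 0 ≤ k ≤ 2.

Take the total order 0 < 1 < 2 < 3 < 4 < 5 < 6 < 7 < 8 on the vertex set. Then K (dimension 2) consists of the simplices:

  0-simplices (9): [0], [1], [2], [3], [4], [5], [6], [7], [8]
  1-simplices (27): (27 of them)
  2-simplices (18): [0,1,5], [0,1,7], [0,4,6], [0,4,8], [0,5,6], [0,7,8], [1,2,4], [1,2,5], [1,4,6], [1,6,7], [2,3,4], [2,3,7], [2,5,8], [2,7,8], [3,4,8], [3,5,6], [3,5,8], [3,6,7]

so the chain groups are C_0 ≅ Z^9, C_1 ≅ Z^27, C_2 ≅ Z^18.

The boundary map ∂_1: C_1 → C_0 sends each edge [p,q] (with p < q) to q − p. For instance
  ∂[6,7] = [7] − [6].
The 9×27 boundary matrix has rank 8 and Smith normal form diag(1,1,1,1,1,1,1,1).

∂_2: C_2 → C_1 maps a triangle to the signed sum of its edges. For instance
  ∂[3,5,6] = [5,6] − [3,6] + [3,5],
  ∂[1,2,5] = [2,5] − [1,5] + [1,2].
The 27×18 boundary matrix has rank 18 and Smith normal form diag(1,1,1,1,1,1,1,1,1,1,1,1,1,1,1,1,1,2).

Reading off H_k = ker ∂_k / im ∂_{k+1}:

  H_0: rank C_0 − rank ∂_1 = 9 − 8 = 1, and the invariant factors of ∂_1 are all 1, so H_0 = Z.
  H_1: rank ker ∂_1 − rank ∂_2 = (27 − 8) − 18 = 1, and ∂_2 has invariant factor 2 > 1, so H_1 = Z ⊕ Z/2Z.
  H_2: rank ker ∂_2 − rank ∂_3 = (18 − 18) − 0 = 0, and there is no ∂_3, so H_2 = 0.

As a check, the Euler characteristic is 9 − 27 + 18 = 0, which agrees with 1 − 1 + 0 = 0.

H_0 ≅ Z,  H_1 ≅ Z ⊕ Z/2Z,  H_2 = 0.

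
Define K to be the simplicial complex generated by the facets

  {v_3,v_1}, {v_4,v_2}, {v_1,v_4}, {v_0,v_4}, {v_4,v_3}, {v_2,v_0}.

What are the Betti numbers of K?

b_0 = 1, b_1 = 2.

Take the total order v_0 < v_1 < v_2 < v_3 < v_4 on the vertex set. Then K (dimension 1) consists of the simplices:

  0-simplices (5): [v_0], [v_1], [v_2], [v_3], [v_4]
  1-simplices (6): [v_0,v_2], [v_0,v_4], [v_1,v_3], [v_1,v_4], [v_2,v_4], [v_3,v_4]

giving chain groups C_0 ≅ Z^5, C_1 ≅ Z^6.

∂_1: C_1 → C_0 sends each edge [p,q] (with p < q) to q − p. For instance
  ∂[v_1,v_3] = [v_3] − [v_1].
As a 5×6 matrix over Z this has rank 4, with invariant factors (1,1,1,1).

Now H_k = ker ∂_k / im ∂_{k+1}, so:

  H_0: rank C_0 − rank ∂_1 = 5 − 4 = 1, and the invariant factors of ∂_1 are all 1, so H_0 = Z.
  H_1: rank ker ∂_1 − rank ∂_2 = (6 − 4) − 0 = 2, and there is no ∂_2, so H_1 = Z^2.

As a check, the Euler characteristic is 5 − 6 = -1, which agrees with 1 − 2 = -1.

Hence the Betti numbers are b_0 = 1, b_1 = 2.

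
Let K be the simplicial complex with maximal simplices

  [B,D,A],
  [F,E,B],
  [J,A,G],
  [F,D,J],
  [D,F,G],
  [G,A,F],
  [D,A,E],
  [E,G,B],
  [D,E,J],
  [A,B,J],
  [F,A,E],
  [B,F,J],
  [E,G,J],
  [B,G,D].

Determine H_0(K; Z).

Fix the vertex order A < B < D < E < F < G < J and write every simplex with vertices in increasing order. Then dim K = 2 and the simplices of K are:

  0-simplices (7): A, B, D, E, F, G, J
  1-simplices (21): AB, AD, AE, AF, AG, AJ, BD, BE, BF, BG, BJ, DE, DF, DG, DJ, EF, EG, EJ, FG, FJ, GJ
  2-simplices (14): ABD, ABJ, ADE, AEF, AFG, AGJ, BDG, BEF, BEG, BFJ, DEJ, DFG, DFJ, EGJ

Hence C_0 ≅ Z^7, C_1 ≅ Z^21, C_2 ≅ Z^14.

The boundary map ∂_1: C_1 → C_0 is given by ∂[p,q] = [q] − [p]. For instance
  ∂AB = B − A.
This gives a 7×21 integer matrix of rank 6; reducing to Smith normal form yields diagonal entries (1,1,1,1,1,1).

Boundary ∂_2: C_2 → C_1 sends each 2-simplex [p,q,r] to [q,r] − [p,r] + [p,q]. For instance
  ∂EGJ = GJ − EJ + EG,
  ∂DFG = FG − DG + DF.
This gives a 21×14 integer matrix of rank 13; reducing to Smith normal form yields diagonal entries (1,1,1,1,1,1,1,1,1,1,1,1,1).

Now H_k = ker ∂_k / im ∂_{k+1}, so:

  H_0: rank C_0 − rank ∂_1 = 7 − 6 = 1, and the invariant factors of ∂_1 are all 1, so H_0 = Z.

H_0 ≅ Z.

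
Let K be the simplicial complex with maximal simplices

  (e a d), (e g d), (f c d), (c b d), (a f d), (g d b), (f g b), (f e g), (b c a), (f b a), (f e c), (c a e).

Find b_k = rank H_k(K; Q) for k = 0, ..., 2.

K has 7 vertices, 18 edges, 12 triangles.
rank ∂_0 = 0, rank ∂_1 = 6 ⇒ b_0 = 7 − 0 − 6 = 1; all invariant factors of ∂_1 are 1 so no torsion. So H_0 = Z.
rank ∂_1 = 6, rank ∂_2 = 12 ⇒ b_1 = 18 − 6 − 12 = 0; ∂_2 has invariant factor(s) [2] giving torsion. So H_1 = Z/2.
rank ∂_2 = 12, rank ∂_3 = 0 ⇒ b_2 = 12 − 12 − 0 = 0. So H_2 = 0.

b_0 = 1, b_1 = 0, b_2 = 0.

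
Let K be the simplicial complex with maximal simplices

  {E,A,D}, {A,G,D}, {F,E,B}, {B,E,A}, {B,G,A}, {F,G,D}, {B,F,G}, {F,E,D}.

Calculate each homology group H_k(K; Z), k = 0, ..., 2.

H_0 = Z,  H_1 = 0,  H_2 = Z.

Fix the vertex order A < B < D < E < F < G and write every simplex with vertices in increasing order. Then dim K = 2 and the simplices of K are:

  0-simplices (6): A, B, D, E, F, G
  1-simplices (12): AB, AD, AE, AG, BE, BF, BG, DE, DF, DG, EF, FG
  2-simplices (8): ABE, ABG, ADE, ADG, BEF, BFG, DEF, DFG

Hence C_0 ≅ Z^6, C_1 ≅ Z^12, C_2 ≅ Z^8.

Boundary ∂_1: C_1 → C_0 sends each edge [p,q] (with p < q) to q − p.
The 6×12 boundary matrix has rank 5 and Smith normal form diag(1,1,1,1,1).

The boundary map ∂_2: C_2 → C_1 maps a triangle to the signed sum of its edges. For instance
  ∂ABE = BE − AE + AB,
  ∂ADG = DG − AG + AD.
As a 12×8 matrix over Z this has rank 7, with invariant factors (1,1,1,1,1,1,1).

Now H_k = ker ∂_k / im ∂_{k+1}, so:

  H_0: rank C_0 − rank ∂_1 = 6 − 5 = 1, and the invariant factors of ∂_1 are all 1, so H_0 = Z.
  H_1: rank ker ∂_1 − rank ∂_2 = (12 − 5) − 7 = 0, and the invariant factors of ∂_2 are all 1, so H_1 = 0.
  H_2: rank ker ∂_2 − rank ∂_3 = (8 − 7) − 0 = 1, and there is no ∂_3, so H_2 = Z.

As a check, the Euler characteristic is 6 − 12 + 8 = 2, which agrees with 1 − 0 + 1 = 2.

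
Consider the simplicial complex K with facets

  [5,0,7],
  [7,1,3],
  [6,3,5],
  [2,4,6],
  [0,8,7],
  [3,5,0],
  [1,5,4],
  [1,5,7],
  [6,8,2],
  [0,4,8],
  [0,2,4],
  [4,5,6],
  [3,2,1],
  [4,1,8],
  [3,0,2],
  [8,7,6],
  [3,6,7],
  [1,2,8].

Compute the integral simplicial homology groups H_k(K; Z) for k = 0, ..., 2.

Fix the vertex order 0 < 1 < 2 < 3 < 4 < 5 < 6 < 7 < 8 and write every simplex with vertices in increasing order. Then dim K = 2 and the simplices of K are:

  0-simplices (9): [0], [1], [2], [3], [4], [5], [6], [7], [8]
  1-simplices (27): (27 of them)
  2-simplices (18): [0,2,3], [0,2,4], [0,3,5], [0,4,8], [0,5,7], [0,7,8], [1,2,3], [1,2,8], [1,3,7], [1,4,5], [1,4,8], [1,5,7], [2,4,6], [2,6,8], [3,5,6], [3,6,7], [4,5,6], [6,7,8]

giving chain groups C_0 ≅ Z^9, C_1 ≅ Z^27, C_2 ≅ Z^18.

∂_1: C_1 → C_0 is given by ∂[p,q] = [q] − [p]. For instance
  ∂[5,6] = [6] − [5].
This gives a 9×27 integer matrix of rank 8; reducing to Smith normal form yields diagonal entries (1,1,1,1,1,1,1,1).

∂_2: C_2 → C_1 sends each 2-simplex [p,q,r] to [q,r] − [p,r] + [p,q]. For instance
  ∂[0,3,5] = [3,5] − [0,5] + [0,3],
  ∂[0,7,8] = [7,8] − [0,8] + [0,7].
The 27×18 boundary matrix has rank 18 and Smith normal form diag(1,1,1,1,1,1,1,1,1,1,1,1,1,1,1,1,1,2).

Computing H_k = (kernel of ∂_k) / (image of ∂_{k+1}):

  H_0: rank C_0 − rank ∂_1 = 9 − 8 = 1, and the invariant factors of ∂_1 are all 1, so H_0 = Z.
  H_1: rank ker ∂_1 − rank ∂_2 = (27 − 8) − 18 = 1, and ∂_2 has invariant factor 2 > 1, so H_1 = Z ⊕ Z/2.
  H_2: rank ker ∂_2 − rank ∂_3 = (18 − 18) − 0 = 0, and there is no ∂_3, so H_2 = 0.

(K is a triangulation of the Klein bottle.)

H_0 = Z,  H_1 = Z ⊕ Z/2,  H_2 = 0.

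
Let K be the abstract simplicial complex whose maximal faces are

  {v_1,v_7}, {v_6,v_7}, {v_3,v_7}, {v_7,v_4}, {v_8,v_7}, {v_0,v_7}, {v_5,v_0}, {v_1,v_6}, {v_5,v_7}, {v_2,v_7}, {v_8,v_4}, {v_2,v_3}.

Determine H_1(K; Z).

H_1 = Z^4.

Fix the vertex order v_0 < v_1 < v_2 < v_3 < v_4 < v_5 < v_6 < v_7 < v_8 and write every simplex with vertices in increasing order. Then dim K = 1 and the simplices of K are:

  0-simplices (9): [v_0], [v_1], [v_2], [v_3], [v_4], [v_5], [v_6], [v_7], [v_8]
  1-simplices (12): [v_0,v_5], [v_0,v_7], [v_1,v_6], [v_1,v_7], [v_2,v_3], [v_2,v_7], [v_3,v_7], [v_4,v_7], [v_4,v_8], [v_5,v_7], [v_6,v_7], [v_7,v_8]

so the chain groups are C_0 ≅ Z^9, C_1 ≅ Z^12.

∂_1: C_1 → C_0 maps an edge to its endpoints' difference, ∂[p,q] = q − p. For instance
  ∂[v_3,v_7] = [v_7] − [v_3].
The resulting 9×12 matrix has rank 8, and its Smith normal form has invariant factors (1,1,1,1,1,1,1,1).

Reading off H_k = ker ∂_k / im ∂_{k+1}:

  H_1: rank ker ∂_1 − rank ∂_2 = (12 − 8) − 0 = 4, and there is no ∂_2, so H_1 ≅ Z^4.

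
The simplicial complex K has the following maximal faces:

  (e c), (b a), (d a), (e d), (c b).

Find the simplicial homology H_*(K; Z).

H_0 ≅ Z,  H_1 ≅ Z.

We work with the vertex ordering a < b < c < d < e. The simplices of K, each written with vertices in increasing order, are:

  0-simplices (5): a, b, c, d, e
  1-simplices (5): ab, ad, bc, ce, de

so the chain groups are C_0 ≅ Z^5, C_1 ≅ Z^5.

The boundary map ∂_1: C_1 → C_0 maps an edge to its endpoints' difference, ∂[p,q] = q − p. For instance
  ∂ce = e − c.
The resulting 5×5 matrix has rank 4, and its Smith normal form has invariant factors (1,1,1,1).

Now H_k = ker ∂_k / im ∂_{k+1}, so:

  H_0: rank C_0 − rank ∂_1 = 5 − 4 = 1, and the invariant factors of ∂_1 are all 1, so H_0 ≅ Z.
  H_1: rank ker ∂_1 − rank ∂_2 = (5 − 4) − 0 = 1, and there is no ∂_2, so H_1 ≅ Z.

(K is a triangulation of the circle S^1.)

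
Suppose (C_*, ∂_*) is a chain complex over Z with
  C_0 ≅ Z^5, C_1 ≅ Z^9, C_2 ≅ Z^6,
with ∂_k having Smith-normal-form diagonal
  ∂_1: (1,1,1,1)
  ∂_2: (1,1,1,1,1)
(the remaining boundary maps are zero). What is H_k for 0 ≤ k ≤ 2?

H_0 = Z,  H_1 = 0,  H_2 = Z.

H_0: b_0 = 5 − 0 − 4 = 1; torsion from ∂_1 factors > 1: none. So H_0 = Z.
H_1: b_1 = 9 − 4 − 5 = 0; torsion from ∂_2 factors > 1: none. So H_1 = 0.
H_2: b_2 = 6 − 5 − 0 = 1; torsion from ∂_3 factors > 1: none. So H_2 = Z.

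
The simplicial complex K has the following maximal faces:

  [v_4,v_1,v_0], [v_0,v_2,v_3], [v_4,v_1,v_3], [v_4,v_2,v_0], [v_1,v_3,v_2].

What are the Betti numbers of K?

b_0 = 1, b_1 = 1, b_2 = 0.

K has 5 vertices, 10 edges, 5 triangles.
rank ∂_0 = 0, rank ∂_1 = 4 ⇒ b_0 = 5 − 0 − 4 = 1; all invariant factors of ∂_1 are 1 so no torsion. So H_0 = Z.
rank ∂_1 = 4, rank ∂_2 = 5 ⇒ b_1 = 10 − 4 − 5 = 1; all invariant factors of ∂_2 are 1 so no torsion. So H_1 = Z.
rank ∂_2 = 5, rank ∂_3 = 0 ⇒ b_2 = 5 − 5 − 0 = 0. So H_2 = 0.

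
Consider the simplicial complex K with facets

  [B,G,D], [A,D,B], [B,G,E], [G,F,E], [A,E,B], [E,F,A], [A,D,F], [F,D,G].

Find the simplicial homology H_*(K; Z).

H_0 = Z,  H_1 = 0,  H_2 = Z.

We work with the vertex ordering A < B < D < E < F < G. The simplices of K, each written with vertices in increasing order, are:

  0-simplices (6): A, B, D, E, F, G
  1-simplices (12): AB, AD, AE, AF, BD, BE, BG, DF, DG, EF, EG, FG
  2-simplices (8): ABD, ABE, ADF, AEF, BDG, BEG, DFG, EFG

giving chain groups C_0 ≅ Z^6, C_1 ≅ Z^12, C_2 ≅ Z^8.

Boundary ∂_1: C_1 → C_0 sends each edge [p,q] (with p < q) to q − p. For instance
  ∂EF = F − E.
This gives a 6×12 integer matrix of rank 5; reducing to Smith normal form yields diagonal entries (1,1,1,1,1).

∂_2: C_2 → C_1 acts by ∂[p,q,r] = [q,r] − [p,r] + [p,q]. For instance
  ∂AEF = EF − AF + AE,
  ∂BEG = EG − BG + BE.
This gives a 12×8 integer matrix of rank 7; reducing to Smith normal form yields diagonal entries (1,1,1,1,1,1,1).

From H_k ≅ ker(∂_k) / im(∂_{k+1}) we obtain:

  H_0: rank C_0 − rank ∂_1 = 6 − 5 = 1, and the invariant factors of ∂_1 are all 1, so H_0 ≅ Z.
  H_1: rank ker ∂_1 − rank ∂_2 = (12 − 5) − 7 = 0, and the invariant factors of ∂_2 are all 1, so H_1 ≅ 0.
  H_2: rank ker ∂_2 − rank ∂_3 = (8 − 7) − 0 = 1, and there is no ∂_3, so H_2 ≅ Z.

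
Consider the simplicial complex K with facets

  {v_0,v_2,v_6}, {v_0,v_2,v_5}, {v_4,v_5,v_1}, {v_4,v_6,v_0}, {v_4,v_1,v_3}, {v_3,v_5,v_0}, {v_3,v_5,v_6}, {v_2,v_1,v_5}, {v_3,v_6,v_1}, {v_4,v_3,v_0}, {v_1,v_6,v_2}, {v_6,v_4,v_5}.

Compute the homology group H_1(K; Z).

Take the total order v_0 < v_1 < v_2 < v_3 < v_4 < v_5 < v_6 on the vertex set. Then K (dimension 2) consists of the simplices:

  0-simplices (7): [v_0], [v_1], [v_2], [v_3], [v_4], [v_5], [v_6]
  1-simplices (18): (18 of them)
  2-simplices (12): (12 of them)

Hence C_0 ≅ Z^7, C_1 ≅ Z^18, C_2 ≅ Z^12.

Boundary ∂_1: C_1 → C_0 sends each edge [p,q] (with p < q) to q − p. For instance
  ∂[v_1,v_3] = [v_3] − [v_1].
This gives a 7×18 integer matrix of rank 6; reducing to Smith normal form yields diagonal entries (1,1,1,1,1,1).

∂_2: C_2 → C_1 acts by ∂[p,q,r] = [q,r] − [p,r] + [p,q]. For instance
  ∂[v_0,v_3,v_4] = [v_3,v_4] − [v_0,v_4] + [v_0,v_3],
  ∂[v_0,v_2,v_6] = [v_2,v_6] − [v_0,v_6] + [v_0,v_2].
The resulting 18×12 matrix has rank 12, and its Smith normal form has invariant factors (1,1,1,1,1,1,1,1,1,1,1,2).

Reading off H_k = ker ∂_k / im ∂_{k+1}:

  H_1: rank ker ∂_1 − rank ∂_2 = (18 − 6) − 12 = 0, and ∂_2 has invariant factor 2 > 1, so H_1 ≅ Z/2.

H_1 ≅ Z/2.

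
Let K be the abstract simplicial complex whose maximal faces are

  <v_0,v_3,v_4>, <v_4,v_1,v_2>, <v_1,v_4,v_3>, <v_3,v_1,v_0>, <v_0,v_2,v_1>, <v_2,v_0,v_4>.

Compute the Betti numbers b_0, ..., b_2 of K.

b_0 = 1, b_1 = 0, b_2 = 1.

Take the total order v_0 < v_1 < v_2 < v_3 < v_4 on the vertex set. Then K (dimension 2) consists of the simplices:

  0-simplices (5): [v_0], [v_1], [v_2], [v_3], [v_4]
  1-simplices (9): [v_0,v_1], [v_0,v_2], [v_0,v_3], [v_0,v_4], [v_1,v_2], [v_1,v_3], [v_1,v_4], [v_2,v_4], [v_3,v_4]
  2-simplices (6): [v_0,v_1,v_2], [v_0,v_1,v_3], [v_0,v_2,v_4], [v_0,v_3,v_4], [v_1,v_2,v_4], [v_1,v_3,v_4]

Hence C_0 ≅ Z^5, C_1 ≅ Z^9, C_2 ≅ Z^6.

The boundary map ∂_1: C_1 → C_0 is given by ∂[p,q] = [q] − [p]. For instance
  ∂[v_0,v_1] = [v_1] − [v_0].
As a 5×9 matrix over Z this has rank 4, with invariant factors (1,1,1,1).

The boundary map ∂_2: C_2 → C_1 acts by ∂[p,q,r] = [q,r] − [p,r] + [p,q]. For instance
  ∂[v_1,v_3,v_4] = [v_3,v_4] − [v_1,v_4] + [v_1,v_3],
  ∂[v_1,v_2,v_4] = [v_2,v_4] − [v_1,v_4] + [v_1,v_2].
The resulting 9×6 matrix has rank 5, and its Smith normal form has invariant factors (1,1,1,1,1).

Computing H_k = (kernel of ∂_k) / (image of ∂_{k+1}):

  H_0: rank C_0 − rank ∂_1 = 5 − 4 = 1, and the invariant factors of ∂_1 are all 1, so H_0 ≅ Z.
  H_1: rank ker ∂_1 − rank ∂_2 = (9 − 4) − 5 = 0, and the invariant factors of ∂_2 are all 1, so H_1 ≅ 0.
  H_2: rank ker ∂_2 − rank ∂_3 = (6 − 5) − 0 = 1, and there is no ∂_3, so H_2 ≅ Z.

As a check, the Euler characteristic is 5 − 9 + 6 = 2, which agrees with 1 − 0 + 1 = 2.

Hence the Betti numbers are b_0 = 1, b_1 = 0, b_2 = 1.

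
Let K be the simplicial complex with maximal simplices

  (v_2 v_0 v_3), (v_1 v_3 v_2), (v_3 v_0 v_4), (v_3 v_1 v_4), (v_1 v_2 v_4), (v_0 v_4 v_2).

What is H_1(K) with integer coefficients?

H_1 = 0.

Order the vertices as v_0 < v_1 < v_2 < v_3 < v_4. Listing each simplex with vertices in this order, K has dimension 2 with simplices:

  0-simplices (5): [v_0], [v_1], [v_2], [v_3], [v_4]
  1-simplices (9): [v_0,v_2], [v_0,v_3], [v_0,v_4], [v_1,v_2], [v_1,v_3], [v_1,v_4], [v_2,v_3], [v_2,v_4], [v_3,v_4]
  2-simplices (6): [v_0,v_2,v_3], [v_0,v_2,v_4], [v_0,v_3,v_4], [v_1,v_2,v_3], [v_1,v_2,v_4], [v_1,v_3,v_4]

Hence C_0 ≅ Z^5, C_1 ≅ Z^9, C_2 ≅ Z^6.

∂_1: C_1 → C_0 sends each edge [p,q] (with p < q) to q − p. For instance
  ∂[v_0,v_4] = [v_4] − [v_0].
The resulting 5×9 matrix has rank 4, and its Smith normal form has invariant factors (1,1,1,1).

Boundary ∂_2: C_2 → C_1 sends each 2-simplex [p,q,r] to [q,r] − [p,r] + [p,q]. For instance
  ∂[v_0,v_3,v_4] = [v_3,v_4] − [v_0,v_4] + [v_0,v_3],
  ∂[v_0,v_2,v_4] = [v_2,v_4] − [v_0,v_4] + [v_0,v_2].
This gives a 9×6 integer matrix of rank 5; reducing to Smith normal form yields diagonal entries (1,1,1,1,1).

Computing H_k = (kernel of ∂_k) / (image of ∂_{k+1}):

  H_1: rank ker ∂_1 − rank ∂_2 = (9 − 4) − 5 = 0, and the invariant factors of ∂_2 are all 1, so H_1 = 0.

(K is a triangulation of the 2-sphere S^2.)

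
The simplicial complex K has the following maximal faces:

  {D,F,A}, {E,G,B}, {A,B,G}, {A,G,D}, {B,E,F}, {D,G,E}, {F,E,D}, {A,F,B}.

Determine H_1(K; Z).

H_1 ≅ 0.

Fix the vertex order A < B < D < E < F < G and write every simplex with vertices in increasing order. Then dim K = 2 and the simplices of K are:

  0-simplices (6): A, B, D, E, F, G
  1-simplices (12): AB, AD, AF, AG, BE, BF, BG, DE, DF, DG, EF, EG
  2-simplices (8): ABF, ABG, ADF, ADG, BEF, BEG, DEF, DEG

so the chain groups are C_0 ≅ Z^6, C_1 ≅ Z^12, C_2 ≅ Z^8.

The boundary map ∂_1: C_1 → C_0 is given by ∂[p,q] = [q] − [p].
As a 6×12 matrix over Z this has rank 5, with invariant factors (1,1,1,1,1).

∂_2: C_2 → C_1 maps a triangle to the signed sum of its edges. For instance
  ∂BEG = EG − BG + BE,
  ∂ADG = DG − AG + AD.
This gives a 12×8 integer matrix of rank 7; reducing to Smith normal form yields diagonal entries (1,1,1,1,1,1,1).

Reading off H_k = ker ∂_k / im ∂_{k+1}:

  H_1: rank ker ∂_1 − rank ∂_2 = (12 − 5) − 7 = 0, and the invariant factors of ∂_2 are all 1, so H_1 = 0.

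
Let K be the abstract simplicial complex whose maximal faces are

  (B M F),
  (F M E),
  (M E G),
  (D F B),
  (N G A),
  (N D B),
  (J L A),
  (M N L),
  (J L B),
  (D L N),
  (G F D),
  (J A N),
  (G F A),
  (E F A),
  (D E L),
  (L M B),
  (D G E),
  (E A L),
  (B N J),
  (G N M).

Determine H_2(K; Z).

H_2 ≅ 0.

Take the total order A < B < D < E < F < G < J < L < M < N on the vertex set. Then K (dimension 2) consists of the simplices:

  0-simplices (10): A, B, D, E, F, G, J, L, M, N
  1-simplices (30): AE, AF, AG, AJ, AL, AN, BD, BF, BJ, BL, BM, BN, DE, DF, DG, DL, DN, EF, EG, EL, EM, FG, FM, GM, GN, JL, JN, LM, LN, MN
  2-simplices (20): AEF, AEL, AFG, AGN, AJL, AJN, BDF, BDN, BFM, BJL, BJN, BLM, DEG, DEL, DFG, DLN, EFM, EGM, GMN, LMN

Hence C_0 ≅ Z^10, C_1 ≅ Z^30, C_2 ≅ Z^20.

Boundary ∂_1: C_1 → C_0 maps an edge to its endpoints' difference, ∂[p,q] = q − p. For instance
  ∂BJ = J − B.
The resulting 10×30 matrix has rank 9, and its Smith normal form has invariant factors (1,1,1,1,1,1,1,1,1).

∂_2: C_2 → C_1 maps a triangle to the signed sum of its edges. For instance
  ∂EGM = GM − EM + EG,
  ∂GMN = MN − GN + GM.
The 30×20 boundary matrix has rank 20 and Smith normal form diag(1,1,1,1,1,1,1,1,1,1,1,1,1,1,1,1,1,1,1,2).

Reading off H_k = ker ∂_k / im ∂_{k+1}:

  H_2: rank ker ∂_2 − rank ∂_3 = (20 − 20) − 0 = 0, and there is no ∂_3, so H_2 = 0.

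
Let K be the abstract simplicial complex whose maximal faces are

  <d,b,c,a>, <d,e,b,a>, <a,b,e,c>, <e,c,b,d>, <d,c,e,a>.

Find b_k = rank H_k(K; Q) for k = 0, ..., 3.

b_0 = 1, b_1 = 0, b_2 = 0, b_3 = 1.

K has 5 vertices, 10 edges, 10 triangles, 5 3-simplices.
rank ∂_0 = 0, rank ∂_1 = 4 ⇒ b_0 = 5 − 0 − 4 = 1; all invariant factors of ∂_1 are 1 so no torsion. So H_0 = Z.
rank ∂_1 = 4, rank ∂_2 = 6 ⇒ b_1 = 10 − 4 − 6 = 0; all invariant factors of ∂_2 are 1 so no torsion. So H_1 = 0.
rank ∂_2 = 6, rank ∂_3 = 4 ⇒ b_2 = 10 − 6 − 4 = 0; all invariant factors of ∂_3 are 1 so no torsion. So H_2 = 0.
rank ∂_3 = 4, rank ∂_4 = 0 ⇒ b_3 = 5 − 4 − 0 = 1. So H_3 = Z.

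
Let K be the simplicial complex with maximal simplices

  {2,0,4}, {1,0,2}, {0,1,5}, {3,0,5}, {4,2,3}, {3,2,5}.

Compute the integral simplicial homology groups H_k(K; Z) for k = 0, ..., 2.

We work with the vertex ordering 0 < 1 < 2 < 3 < 4 < 5. The simplices of K, each written with vertices in increasing order, are:

  0-simplices (6): [0], [1], [2], [3], [4], [5]
  1-simplices (12): [0,1], [0,2], [0,3], [0,4], [0,5], [1,2], [1,5], [2,3], [2,4], [2,5], [3,4], [3,5]
  2-simplices (6): [0,1,2], [0,1,5], [0,2,4], [0,3,5], [2,3,4], [2,3,5]

Hence C_0 ≅ Z^6, C_1 ≅ Z^12, C_2 ≅ Z^6.

∂_1: C_1 → C_0 sends each edge [p,q] (with p < q) to q − p. For instance
  ∂[0,1] = [1] − [0].
The 6×12 boundary matrix has rank 5 and Smith normal form diag(1,1,1,1,1).

Boundary ∂_2: C_2 → C_1 maps a triangle to the signed sum of its edges. For instance
  ∂[0,1,5] = [1,5] − [0,5] + [0,1],
  ∂[0,3,5] = [3,5] − [0,5] + [0,3].
This gives a 12×6 integer matrix of rank 6; reducing to Smith normal form yields diagonal entries (1,1,1,1,1,1).

From H_k ≅ ker(∂_k) / im(∂_{k+1}) we obtain:

  H_0: rank C_0 − rank ∂_1 = 6 − 5 = 1, and the invariant factors of ∂_1 are all 1, so H_0 = Z.
  H_1: rank ker ∂_1 − rank ∂_2 = (12 − 5) − 6 = 1, and the invariant factors of ∂_2 are all 1, so H_1 = Z.
  H_2: rank ker ∂_2 − rank ∂_3 = (6 − 6) − 0 = 0, and there is no ∂_3, so H_2 = 0.

(K is a triangulation of the cylinder S^1 x I.)

H_0 ≅ Z,  H_1 ≅ Z,  H_2 = 0.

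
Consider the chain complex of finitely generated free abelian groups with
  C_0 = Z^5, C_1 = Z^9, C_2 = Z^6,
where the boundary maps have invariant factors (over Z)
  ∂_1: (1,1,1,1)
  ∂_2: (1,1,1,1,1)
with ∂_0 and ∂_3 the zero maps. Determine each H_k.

H_0 = Z,  H_1 = 0,  H_2 = Z.

H_0: b_0 = 5 − 0 − 4 = 1; torsion from ∂_1 factors > 1: none. So H_0 = Z.
H_1: b_1 = 9 − 4 − 5 = 0; torsion from ∂_2 factors > 1: none. So H_1 = 0.
H_2: b_2 = 6 − 5 − 0 = 1; torsion from ∂_3 factors > 1: none. So H_2 = Z.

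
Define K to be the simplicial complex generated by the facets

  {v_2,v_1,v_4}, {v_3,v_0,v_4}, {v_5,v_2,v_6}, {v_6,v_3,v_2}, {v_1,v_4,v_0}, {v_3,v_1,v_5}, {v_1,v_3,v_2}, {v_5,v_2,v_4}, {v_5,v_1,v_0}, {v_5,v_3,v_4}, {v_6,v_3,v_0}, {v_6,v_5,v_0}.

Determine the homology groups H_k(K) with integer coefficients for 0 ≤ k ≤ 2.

H_0 ≅ Z,  H_1 ≅ Z/2,  H_2 = 0.

K has 7 vertices, 18 edges, 12 triangles.
rank ∂_0 = 0, rank ∂_1 = 6 ⇒ b_0 = 7 − 0 − 6 = 1; all invariant factors of ∂_1 are 1 so no torsion. So H_0 ≅ Z.
rank ∂_1 = 6, rank ∂_2 = 12 ⇒ b_1 = 18 − 6 − 12 = 0; ∂_2 has invariant factor(s) [2] giving torsion. So H_1 ≅ Z/2.
rank ∂_2 = 12, rank ∂_3 = 0 ⇒ b_2 = 12 − 12 − 0 = 0. So H_2 ≅ 0.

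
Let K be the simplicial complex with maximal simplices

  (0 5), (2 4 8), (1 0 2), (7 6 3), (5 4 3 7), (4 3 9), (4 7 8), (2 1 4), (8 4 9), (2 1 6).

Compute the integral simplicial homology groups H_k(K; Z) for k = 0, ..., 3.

H_0 = Z,  H_1 = Z^2,  H_2 = 0,  H_3 = 0.

We work with the vertex ordering 0 < 1 < 2 < 3 < 4 < 5 < 6 < 7 < 8 < 9. The simplices of K, each written with vertices in increasing order, are:

  0-simplices (10): [0], [1], [2], [3], [4], [5], [6], [7], [8], [9]
  1-simplices (22): [0,1], [0,2], [0,5], [1,2], [1,4], [1,6], [2,4], [2,6], [2,8], [3,4], [3,5], [3,6], [3,7], [3,9], [4,5], [4,7], [4,8], [4,9], [5,7], [6,7], [7,8], [8,9]
  2-simplices (12): [0,1,2], [1,2,4], [1,2,6], [2,4,8], [3,4,5], [3,4,7], [3,4,9], [3,5,7], [3,6,7], [4,5,7], [4,7,8], [4,8,9]
  3-simplices (1): [3,4,5,7]

giving chain groups C_0 ≅ Z^10, C_1 ≅ Z^22, C_2 ≅ Z^12, C_3 ≅ Z^1.

Boundary ∂_1: C_1 → C_0 maps an edge to its endpoints' difference, ∂[p,q] = q − p.
This gives a 10×22 integer matrix of rank 9; reducing to Smith normal form yields diagonal entries (1,1,1,1,1,1,1,1,1).

The boundary map ∂_2: C_2 → C_1 sends each 2-simplex [p,q,r] to [q,r] − [p,r] + [p,q]. For instance
  ∂[2,4,8] = [4,8] − [2,8] + [2,4],
  ∂[3,6,7] = [6,7] − [3,7] + [3,6].
As a 22×12 matrix over Z this has rank 11, with invariant factors (1,1,1,1,1,1,1,1,1,1,1).

Boundary ∂_3: C_3 → C_2 sends each 3-simplex σ to the alternating sum Σ_i (−1)^i (σ with its i-th vertex removed). For instance
  ∂[3,4,5,7] = [4,5,7] − [3,5,7] + [3,4,7] − [3,4,5].
This gives a 12×1 integer matrix of rank 1; reducing to Smith normal form yields diagonal entries (1).

Reading off H_k = ker ∂_k / im ∂_{k+1}:

  H_0: rank C_0 − rank ∂_1 = 10 − 9 = 1, and the invariant factors of ∂_1 are all 1, so H_0 ≅ Z.
  H_1: rank ker ∂_1 − rank ∂_2 = (22 − 9) − 11 = 2, and the invariant factors of ∂_2 are all 1, so H_1 ≅ Z^2.
  H_2: rank ker ∂_2 − rank ∂_3 = (12 − 11) − 1 = 0, and the invariant factors of ∂_3 are all 1, so H_2 ≅ 0.
  H_3: rank ker ∂_3 − rank ∂_4 = (1 − 1) − 0 = 0, and there is no ∂_4, so H_3 ≅ 0.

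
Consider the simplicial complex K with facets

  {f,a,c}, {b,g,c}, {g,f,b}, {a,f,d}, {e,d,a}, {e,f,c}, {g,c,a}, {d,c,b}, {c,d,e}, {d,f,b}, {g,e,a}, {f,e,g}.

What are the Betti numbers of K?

Take the total order a < b < c < d < e < f < g on the vertex set. Then K (dimension 2) consists of the simplices:

  0-simplices (7): a, b, c, d, e, f, g
  1-simplices (18): ac, ad, ae, af, ag, bc, bd, bf, bg, cd, ce, cf, cg, de, df, ef, eg, fg
  2-simplices (12): acf, acg, ade, adf, aeg, bcd, bcg, bdf, bfg, cde, cef, efg

so the chain groups are C_0 ≅ Z^7, C_1 ≅ Z^18, C_2 ≅ Z^12.

∂_1: C_1 → C_0 maps an edge to its endpoints' difference, ∂[p,q] = q − p. For instance
  ∂cd = d − c.
This gives a 7×18 integer matrix of rank 6; reducing to Smith normal form yields diagonal entries (1,1,1,1,1,1).

∂_2: C_2 → C_1 maps a triangle to the signed sum of its edges. For instance
  ∂bcg = cg − bg + bc,
  ∂cef = ef − cf + ce.
As a 18×12 matrix over Z this has rank 12, with invariant factors (1,1,1,1,1,1,1,1,1,1,1,2).

Now H_k = ker ∂_k / im ∂_{k+1}, so:

  H_0: rank C_0 − rank ∂_1 = 7 − 6 = 1, and the invariant factors of ∂_1 are all 1, so H_0 = Z.
  H_1: rank ker ∂_1 − rank ∂_2 = (18 − 6) − 12 = 0, and ∂_2 has invariant factor 2 > 1, so H_1 = Z/2.
  H_2: rank ker ∂_2 − rank ∂_3 = (12 − 12) − 0 = 0, and there is no ∂_3, so H_2 = 0.

Hence the Betti numbers are b_0 = 1, b_1 = 0, b_2 = 0.

b_0 = 1, b_1 = 0, b_2 = 0.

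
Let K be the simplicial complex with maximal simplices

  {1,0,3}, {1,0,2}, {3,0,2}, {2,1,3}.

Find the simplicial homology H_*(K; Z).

H_0 = Z,  H_1 = 0,  H_2 = Z.

Take the total order 0 < 1 < 2 < 3 on the vertex set. Then K (dimension 2) consists of the simplices:

  0-simplices (4): [0], [1], [2], [3]
  1-simplices (6): [0,1], [0,2], [0,3], [1,2], [1,3], [2,3]
  2-simplices (4): [0,1,2], [0,1,3], [0,2,3], [1,2,3]

Hence C_0 ≅ Z^4, C_1 ≅ Z^6, C_2 ≅ Z^4.

∂_1: C_1 → C_0 maps an edge to its endpoints' difference, ∂[p,q] = q − p. For instance
  ∂[2,3] = [3] − [2].
The 4×6 boundary matrix has rank 3 and Smith normal form diag(1,1,1).

The boundary map ∂_2: C_2 → C_1 acts by ∂[p,q,r] = [q,r] − [p,r] + [p,q]. For instance
  ∂[0,2,3] = [2,3] − [0,3] + [0,2],
  ∂[0,1,2] = [1,2] − [0,2] + [0,1].
As a 6×4 matrix over Z this has rank 3, with invariant factors (1,1,1).

Reading off H_k = ker ∂_k / im ∂_{k+1}:

  H_0: rank C_0 − rank ∂_1 = 4 − 3 = 1, and the invariant factors of ∂_1 are all 1, so H_0 ≅ Z.
  H_1: rank ker ∂_1 − rank ∂_2 = (6 − 3) − 3 = 0, and the invariant factors of ∂_2 are all 1, so H_1 ≅ 0.
  H_2: rank ker ∂_2 − rank ∂_3 = (4 − 3) − 0 = 1, and there is no ∂_3, so H_2 ≅ Z.

(K is a triangulation of the 2-sphere S^2.)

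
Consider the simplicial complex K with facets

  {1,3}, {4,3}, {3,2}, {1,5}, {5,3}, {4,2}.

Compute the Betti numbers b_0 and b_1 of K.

b_0 = 1, b_1 = 2.

Take the total order 1 < 2 < 3 < 4 < 5 on the vertex set. Then K (dimension 1) consists of the simplices:

  0-simplices (5): [1], [2], [3], [4], [5]
  1-simplices (6): [1,3], [1,5], [2,3], [2,4], [3,4], [3,5]

giving chain groups C_0 ≅ Z^5, C_1 ≅ Z^6.

∂_1: C_1 → C_0 maps an edge to its endpoints' difference, ∂[p,q] = q − p. For instance
  ∂[2,4] = [4] − [2].
As a 5×6 matrix over Z this has rank 4, with invariant factors (1,1,1,1).

Now H_k = ker ∂_k / im ∂_{k+1}, so:

  H_0: rank C_0 − rank ∂_1 = 5 − 4 = 1, and the invariant factors of ∂_1 are all 1, so H_0 = Z.
  H_1: rank ker ∂_1 − rank ∂_2 = (6 − 4) − 0 = 2, and there is no ∂_2, so H_1 = Z^2.

As a check, the Euler characteristic is 5 − 6 = -1, which agrees with 1 − 2 = -1.

Hence the Betti numbers are b_0 = 1, b_1 = 2.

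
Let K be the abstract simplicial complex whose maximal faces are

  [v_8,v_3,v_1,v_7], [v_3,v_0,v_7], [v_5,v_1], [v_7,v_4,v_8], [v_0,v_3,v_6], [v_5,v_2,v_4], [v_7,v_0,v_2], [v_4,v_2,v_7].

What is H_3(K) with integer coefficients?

H_3 ≅ 0.

K has 9 vertices, 18 edges, 10 triangles, 1 3-simplex.
rank ∂_3 = 1, rank ∂_4 = 0 ⇒ b_3 = 1 − 1 − 0 = 0. So H_3 = 0.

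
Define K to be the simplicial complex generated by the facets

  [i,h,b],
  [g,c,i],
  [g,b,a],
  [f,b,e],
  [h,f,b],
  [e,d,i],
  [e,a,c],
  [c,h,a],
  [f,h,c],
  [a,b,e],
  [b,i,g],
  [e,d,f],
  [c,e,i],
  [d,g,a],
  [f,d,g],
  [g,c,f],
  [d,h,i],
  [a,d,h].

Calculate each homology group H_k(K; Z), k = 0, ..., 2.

Order the vertices as a < b < c < d < e < f < g < h < i. Listing each simplex with vertices in this order, K has dimension 2 with simplices:

  0-simplices (9): a, b, c, d, e, f, g, h, i
  1-simplices (27): ab, ac, ad, ae, ag, ah, be, bf, bg, bh, bi, ce, cf, cg, ch, ci, de, df, dg, dh, di, ef, ei, fg, fh, gi, hi
  2-simplices (18): abe, abg, ace, ach, adg, adh, bef, bfh, bgi, bhi, cei, cfg, cfh, cgi, def, dei, dfg, dhi

giving chain groups C_0 ≅ Z^9, C_1 ≅ Z^27, C_2 ≅ Z^18.

Boundary ∂_1: C_1 → C_0 is given by ∂[p,q] = [q] − [p]. For instance
  ∂df = f − d.
As a 9×27 matrix over Z this has rank 8, with invariant factors (1,1,1,1,1,1,1,1).

The boundary map ∂_2: C_2 → C_1 maps a triangle to the signed sum of its edges. For instance
  ∂bef = ef − bf + be,
  ∂dei = ei − di + de.
As a 27×18 matrix over Z this has rank 17, with invariant factors (1,1,1,1,1,1,1,1,1,1,1,1,1,1,1,1,1).

Reading off H_k = ker ∂_k / im ∂_{k+1}:

  H_0: rank C_0 − rank ∂_1 = 9 − 8 = 1, and the invariant factors of ∂_1 are all 1, so H_0 ≅ Z.
  H_1: rank ker ∂_1 − rank ∂_2 = (27 − 8) − 17 = 2, and the invariant factors of ∂_2 are all 1, so H_1 ≅ Z^2.
  H_2: rank ker ∂_2 − rank ∂_3 = (18 − 17) − 0 = 1, and there is no ∂_3, so H_2 ≅ Z.

(K is a triangulation of the torus T^2.)

H_0 = Z,  H_1 = Z^2,  H_2 = Z.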